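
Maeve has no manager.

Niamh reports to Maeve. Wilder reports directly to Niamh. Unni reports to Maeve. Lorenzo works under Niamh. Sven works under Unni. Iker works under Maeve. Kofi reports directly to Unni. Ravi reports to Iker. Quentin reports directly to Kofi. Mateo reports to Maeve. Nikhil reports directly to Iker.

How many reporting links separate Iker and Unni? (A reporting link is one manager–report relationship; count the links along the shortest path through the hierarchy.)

2

Iker is 1 level below Maeve, and Unni is 1 level below Maeve (their lowest common manager). The shortest path runs up from Iker to Maeve and back down to Unni: 1 + 1 = 2 links.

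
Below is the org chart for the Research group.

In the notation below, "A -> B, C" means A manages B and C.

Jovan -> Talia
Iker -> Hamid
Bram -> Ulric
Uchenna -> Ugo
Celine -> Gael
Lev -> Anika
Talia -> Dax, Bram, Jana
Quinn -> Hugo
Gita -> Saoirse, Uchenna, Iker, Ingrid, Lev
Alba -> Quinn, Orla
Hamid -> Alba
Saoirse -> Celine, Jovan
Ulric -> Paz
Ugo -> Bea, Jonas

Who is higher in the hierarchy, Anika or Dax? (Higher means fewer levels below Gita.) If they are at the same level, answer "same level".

Anika is 2 levels below Gita; Dax is 4. Anika is higher.

Anika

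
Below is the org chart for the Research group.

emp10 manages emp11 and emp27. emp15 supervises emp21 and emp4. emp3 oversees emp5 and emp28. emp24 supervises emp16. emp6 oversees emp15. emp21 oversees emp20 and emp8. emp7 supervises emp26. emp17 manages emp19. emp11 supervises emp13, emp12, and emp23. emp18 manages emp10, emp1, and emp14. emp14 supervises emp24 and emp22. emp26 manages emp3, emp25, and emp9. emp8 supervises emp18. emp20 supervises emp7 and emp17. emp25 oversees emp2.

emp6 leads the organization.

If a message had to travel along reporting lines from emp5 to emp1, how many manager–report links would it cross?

8

emp5 is 5 levels below emp21, and emp1 is 3 levels below emp21 (their lowest common manager). The shortest path runs up from emp5 to emp21 and back down to emp1: 5 + 3 = 8 links.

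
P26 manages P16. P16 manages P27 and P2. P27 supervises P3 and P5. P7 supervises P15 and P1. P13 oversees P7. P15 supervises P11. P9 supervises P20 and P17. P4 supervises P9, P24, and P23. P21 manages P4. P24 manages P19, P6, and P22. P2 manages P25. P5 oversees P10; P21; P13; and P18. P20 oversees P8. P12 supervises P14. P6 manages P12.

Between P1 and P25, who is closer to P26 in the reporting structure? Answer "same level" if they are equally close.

P25

P1 is 6 levels below P26; P25 is 3. P25 is higher.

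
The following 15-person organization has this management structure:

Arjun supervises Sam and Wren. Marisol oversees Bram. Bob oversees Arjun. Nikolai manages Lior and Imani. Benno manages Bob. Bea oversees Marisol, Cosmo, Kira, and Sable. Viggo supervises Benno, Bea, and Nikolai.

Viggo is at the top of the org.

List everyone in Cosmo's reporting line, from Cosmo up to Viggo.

Cosmo -> Bea -> Viggo

Cosmo reports to Bea. Bea reports to Viggo. Viggo is at the top.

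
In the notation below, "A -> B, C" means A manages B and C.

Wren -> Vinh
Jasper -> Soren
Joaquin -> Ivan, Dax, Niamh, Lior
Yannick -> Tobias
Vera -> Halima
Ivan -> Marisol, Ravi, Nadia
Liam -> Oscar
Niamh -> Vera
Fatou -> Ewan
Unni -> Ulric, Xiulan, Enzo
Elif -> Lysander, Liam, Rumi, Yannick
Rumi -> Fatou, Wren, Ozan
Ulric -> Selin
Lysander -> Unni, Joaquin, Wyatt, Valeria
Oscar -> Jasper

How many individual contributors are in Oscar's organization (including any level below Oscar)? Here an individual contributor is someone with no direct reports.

1

The only person in Oscar's organization with no one reporting to them is Soren. That is 1.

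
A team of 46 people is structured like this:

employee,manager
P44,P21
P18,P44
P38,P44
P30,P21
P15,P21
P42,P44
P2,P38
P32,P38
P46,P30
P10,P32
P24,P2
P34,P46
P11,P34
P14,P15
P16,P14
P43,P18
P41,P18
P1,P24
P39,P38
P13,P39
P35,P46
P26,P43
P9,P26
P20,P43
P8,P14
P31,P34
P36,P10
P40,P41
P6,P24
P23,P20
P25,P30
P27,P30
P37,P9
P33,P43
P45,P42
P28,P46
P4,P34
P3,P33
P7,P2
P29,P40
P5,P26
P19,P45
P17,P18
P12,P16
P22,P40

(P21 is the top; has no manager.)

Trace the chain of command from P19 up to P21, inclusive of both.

P19 -> P45 -> P42 -> P44 -> P21

P19 reports to P45. P45 reports to P42. P42 reports to P44. P44 reports to P21. P21 is at the top.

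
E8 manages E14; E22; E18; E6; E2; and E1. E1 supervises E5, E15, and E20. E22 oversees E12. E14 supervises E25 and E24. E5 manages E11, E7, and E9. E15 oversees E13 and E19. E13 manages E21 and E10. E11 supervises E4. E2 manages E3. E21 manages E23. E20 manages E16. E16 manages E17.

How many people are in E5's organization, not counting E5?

E5 directly manages E11, E7, E9. Under E11: E4 (1). E7 has no reports. E9 has no reports. So E5's organization is 3 direct reports plus everyone under them: 2 + 1 + 1 = 4.

4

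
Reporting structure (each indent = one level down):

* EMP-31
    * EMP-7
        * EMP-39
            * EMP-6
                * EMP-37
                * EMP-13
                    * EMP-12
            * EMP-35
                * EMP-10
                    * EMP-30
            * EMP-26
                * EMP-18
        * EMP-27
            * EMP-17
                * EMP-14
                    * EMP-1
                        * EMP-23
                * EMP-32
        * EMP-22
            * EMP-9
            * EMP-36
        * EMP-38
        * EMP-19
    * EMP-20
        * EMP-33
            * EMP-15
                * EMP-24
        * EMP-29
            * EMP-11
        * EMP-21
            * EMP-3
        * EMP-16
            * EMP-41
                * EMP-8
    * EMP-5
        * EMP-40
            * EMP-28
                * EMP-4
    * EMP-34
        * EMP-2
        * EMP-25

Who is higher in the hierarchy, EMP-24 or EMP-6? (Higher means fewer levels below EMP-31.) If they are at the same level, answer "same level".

EMP-6

EMP-24 is 4 levels below EMP-31; EMP-6 is 3. EMP-6 is higher.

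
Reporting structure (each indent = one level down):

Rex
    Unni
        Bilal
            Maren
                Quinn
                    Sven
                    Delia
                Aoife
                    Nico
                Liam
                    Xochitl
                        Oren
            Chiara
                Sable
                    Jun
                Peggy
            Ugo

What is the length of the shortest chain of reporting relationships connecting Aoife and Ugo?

Aoife is 2 levels below Bilal, and Ugo is 1 level below Bilal (their lowest common manager). The shortest path runs up from Aoife to Bilal and back down to Ugo: 2 + 1 = 3 links.

3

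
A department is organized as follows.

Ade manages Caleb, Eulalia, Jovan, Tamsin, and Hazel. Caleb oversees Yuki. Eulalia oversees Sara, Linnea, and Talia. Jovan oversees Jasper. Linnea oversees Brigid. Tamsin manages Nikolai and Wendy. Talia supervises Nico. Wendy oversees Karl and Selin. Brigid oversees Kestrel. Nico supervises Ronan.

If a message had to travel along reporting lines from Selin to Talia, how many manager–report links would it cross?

5

Selin is 3 levels below Ade, and Talia is 2 levels below Ade (their lowest common manager). The shortest path runs up from Selin to Ade and back down to Talia: 3 + 2 = 5 links.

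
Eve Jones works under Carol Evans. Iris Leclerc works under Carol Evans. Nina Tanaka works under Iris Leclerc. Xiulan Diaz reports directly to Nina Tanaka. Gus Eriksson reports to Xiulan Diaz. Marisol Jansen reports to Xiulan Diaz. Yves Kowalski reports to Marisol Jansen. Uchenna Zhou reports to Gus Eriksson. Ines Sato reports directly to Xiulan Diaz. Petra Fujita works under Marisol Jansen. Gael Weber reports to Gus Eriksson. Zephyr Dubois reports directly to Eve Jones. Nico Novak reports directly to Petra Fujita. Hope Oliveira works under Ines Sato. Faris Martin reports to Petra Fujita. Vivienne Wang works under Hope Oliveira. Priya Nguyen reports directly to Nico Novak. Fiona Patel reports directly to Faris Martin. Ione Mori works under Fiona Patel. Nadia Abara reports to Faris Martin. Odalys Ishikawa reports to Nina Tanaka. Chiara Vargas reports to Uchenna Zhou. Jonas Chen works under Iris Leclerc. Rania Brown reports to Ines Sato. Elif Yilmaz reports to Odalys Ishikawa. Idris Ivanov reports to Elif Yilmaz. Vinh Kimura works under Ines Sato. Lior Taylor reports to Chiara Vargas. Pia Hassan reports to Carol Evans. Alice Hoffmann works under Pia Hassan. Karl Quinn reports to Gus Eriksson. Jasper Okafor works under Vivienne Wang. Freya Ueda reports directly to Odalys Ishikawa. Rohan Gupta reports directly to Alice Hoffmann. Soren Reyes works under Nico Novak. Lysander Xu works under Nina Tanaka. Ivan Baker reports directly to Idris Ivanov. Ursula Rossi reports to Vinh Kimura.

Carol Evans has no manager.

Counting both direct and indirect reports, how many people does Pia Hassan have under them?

Pia Hassan directly manages Alice Hoffmann. Under Alice Hoffmann: Rohan Gupta (1). That's 2 in total.

2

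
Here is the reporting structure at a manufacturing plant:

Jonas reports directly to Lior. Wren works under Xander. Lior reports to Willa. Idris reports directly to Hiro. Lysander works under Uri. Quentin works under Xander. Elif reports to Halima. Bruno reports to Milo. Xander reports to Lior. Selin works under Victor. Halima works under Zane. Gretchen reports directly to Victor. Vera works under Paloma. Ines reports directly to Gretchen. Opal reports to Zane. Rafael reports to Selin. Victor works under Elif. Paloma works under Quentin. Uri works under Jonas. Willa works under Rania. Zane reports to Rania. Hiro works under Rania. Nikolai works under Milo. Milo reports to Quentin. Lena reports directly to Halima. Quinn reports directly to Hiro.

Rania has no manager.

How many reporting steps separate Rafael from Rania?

Chain from Rafael up to Rania: Rafael → Selin → Victor → Elif → Halima → Zane → Rania. That is 6 steps up, so Rafael is 6 levels below Rania.

6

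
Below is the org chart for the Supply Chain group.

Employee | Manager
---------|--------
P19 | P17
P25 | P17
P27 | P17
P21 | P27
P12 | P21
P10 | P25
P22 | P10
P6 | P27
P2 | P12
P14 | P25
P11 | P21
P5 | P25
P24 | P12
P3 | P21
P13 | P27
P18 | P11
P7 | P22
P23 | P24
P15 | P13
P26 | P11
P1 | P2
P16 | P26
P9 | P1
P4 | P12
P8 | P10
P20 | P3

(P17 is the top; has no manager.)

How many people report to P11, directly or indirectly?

3

P11 directly manages P18, P26. P18 has no reports. Under P26: P16 (1). So P11's organization is 2 direct reports plus everyone under them: 1 + 2 = 3.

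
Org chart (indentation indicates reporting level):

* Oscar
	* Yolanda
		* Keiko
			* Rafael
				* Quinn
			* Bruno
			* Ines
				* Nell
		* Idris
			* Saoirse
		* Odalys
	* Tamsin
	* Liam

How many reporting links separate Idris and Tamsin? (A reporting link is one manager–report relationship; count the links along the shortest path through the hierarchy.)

Idris is 2 levels below Oscar, and Tamsin is 1 level below Oscar (their lowest common manager). The shortest path runs up from Idris to Oscar and back down to Tamsin: 2 + 1 = 3 links.

3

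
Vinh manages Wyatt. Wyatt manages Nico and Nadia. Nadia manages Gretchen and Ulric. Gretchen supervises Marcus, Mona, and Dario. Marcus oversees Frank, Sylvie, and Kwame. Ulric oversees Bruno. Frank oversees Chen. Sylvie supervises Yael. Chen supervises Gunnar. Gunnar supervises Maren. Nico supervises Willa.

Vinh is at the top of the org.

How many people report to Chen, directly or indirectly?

2

Chen directly manages Gunnar. Under Gunnar: Maren (1). That's 2 in total.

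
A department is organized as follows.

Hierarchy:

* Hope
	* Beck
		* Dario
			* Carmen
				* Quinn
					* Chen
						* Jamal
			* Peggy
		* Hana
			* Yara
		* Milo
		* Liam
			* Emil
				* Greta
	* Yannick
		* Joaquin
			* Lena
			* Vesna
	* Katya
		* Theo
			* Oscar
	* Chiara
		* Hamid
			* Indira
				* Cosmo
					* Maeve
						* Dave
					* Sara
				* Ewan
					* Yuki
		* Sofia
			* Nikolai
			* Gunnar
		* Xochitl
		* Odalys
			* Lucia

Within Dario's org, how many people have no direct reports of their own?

2

The people in Dario's organization with no one reporting to them are Peggy, Jamal. That is 2.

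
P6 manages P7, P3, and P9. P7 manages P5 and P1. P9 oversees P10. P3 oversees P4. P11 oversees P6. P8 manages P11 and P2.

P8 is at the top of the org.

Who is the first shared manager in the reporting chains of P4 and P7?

P6

P4's chain of managers is P3, P6, P11, P8. P7's chain of managers is P6, P11, P8. The first manager that appears in both chains is P6.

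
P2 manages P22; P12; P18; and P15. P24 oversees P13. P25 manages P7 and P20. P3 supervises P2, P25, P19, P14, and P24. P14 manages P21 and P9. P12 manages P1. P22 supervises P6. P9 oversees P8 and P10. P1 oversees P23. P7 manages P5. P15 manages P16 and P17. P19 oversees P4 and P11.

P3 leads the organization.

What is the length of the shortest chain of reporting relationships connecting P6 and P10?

P6 is 3 levels below P3, and P10 is 3 levels below P3 (their lowest common manager). The shortest path runs up from P6 to P3 and back down to P10: 3 + 3 = 6 links.

6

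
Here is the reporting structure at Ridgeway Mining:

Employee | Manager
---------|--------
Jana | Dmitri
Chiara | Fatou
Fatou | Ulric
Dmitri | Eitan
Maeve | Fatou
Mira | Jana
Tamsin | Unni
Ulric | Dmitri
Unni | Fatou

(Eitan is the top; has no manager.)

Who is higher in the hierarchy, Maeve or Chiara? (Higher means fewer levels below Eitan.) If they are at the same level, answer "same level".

Both Maeve and Chiara are 4 levels below Eitan.

same level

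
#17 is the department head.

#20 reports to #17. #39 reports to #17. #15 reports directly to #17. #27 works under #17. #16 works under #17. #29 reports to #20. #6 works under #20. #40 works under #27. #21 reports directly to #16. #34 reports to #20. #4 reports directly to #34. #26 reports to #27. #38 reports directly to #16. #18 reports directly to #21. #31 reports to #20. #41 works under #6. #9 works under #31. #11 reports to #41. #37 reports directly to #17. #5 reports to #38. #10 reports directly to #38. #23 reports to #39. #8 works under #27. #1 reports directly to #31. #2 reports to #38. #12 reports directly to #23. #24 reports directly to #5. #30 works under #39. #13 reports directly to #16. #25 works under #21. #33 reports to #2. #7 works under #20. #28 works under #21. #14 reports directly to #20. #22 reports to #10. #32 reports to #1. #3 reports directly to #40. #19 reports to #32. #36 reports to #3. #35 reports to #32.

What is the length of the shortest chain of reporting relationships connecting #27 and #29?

#27 is 1 level below #17, and #29 is 2 levels below #17 (their lowest common manager). The shortest path runs up from #27 to #17 and back down to #29: 1 + 2 = 3 links.

3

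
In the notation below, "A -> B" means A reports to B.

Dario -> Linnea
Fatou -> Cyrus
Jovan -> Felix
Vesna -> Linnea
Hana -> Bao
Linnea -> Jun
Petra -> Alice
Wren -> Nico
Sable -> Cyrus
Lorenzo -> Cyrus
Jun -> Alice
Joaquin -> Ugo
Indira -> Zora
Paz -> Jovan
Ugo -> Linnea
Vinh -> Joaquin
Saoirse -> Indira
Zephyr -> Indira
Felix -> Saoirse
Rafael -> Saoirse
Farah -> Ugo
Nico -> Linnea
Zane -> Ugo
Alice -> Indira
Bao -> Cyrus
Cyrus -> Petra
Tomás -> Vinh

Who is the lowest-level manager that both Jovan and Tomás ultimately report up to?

Jovan's chain of managers is Felix, Saoirse, Indira, Zora. Tomás's chain of managers is Vinh, Joaquin, Ugo, Linnea, Jun, Alice, Indira, Zora. The first manager that appears in both chains is Indira.

Indira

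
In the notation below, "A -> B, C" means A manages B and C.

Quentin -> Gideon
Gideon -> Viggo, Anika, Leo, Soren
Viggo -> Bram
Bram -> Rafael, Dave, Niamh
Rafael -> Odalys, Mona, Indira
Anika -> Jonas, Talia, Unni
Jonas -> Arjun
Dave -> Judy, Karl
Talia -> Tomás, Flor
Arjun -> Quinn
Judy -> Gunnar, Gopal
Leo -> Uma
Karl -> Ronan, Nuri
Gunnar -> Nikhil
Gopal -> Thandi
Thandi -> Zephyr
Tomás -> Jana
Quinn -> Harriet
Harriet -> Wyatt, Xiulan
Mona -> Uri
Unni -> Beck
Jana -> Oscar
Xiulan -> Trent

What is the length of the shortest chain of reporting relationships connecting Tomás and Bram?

Tomás is 3 levels below Gideon, and Bram is 2 levels below Gideon (their lowest common manager). The shortest path runs up from Tomás to Gideon and back down to Bram: 3 + 2 = 5 links.

5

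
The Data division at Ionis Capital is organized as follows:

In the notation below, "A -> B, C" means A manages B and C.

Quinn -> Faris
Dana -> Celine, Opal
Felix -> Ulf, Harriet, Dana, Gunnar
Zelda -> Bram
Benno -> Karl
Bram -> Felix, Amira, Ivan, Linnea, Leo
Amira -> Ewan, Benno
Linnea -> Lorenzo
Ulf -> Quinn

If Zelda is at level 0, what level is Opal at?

Chain from Opal up to Zelda: Opal → Dana → Felix → Bram → Zelda. That is 4 steps up, so Opal is 4 levels below Zelda.

4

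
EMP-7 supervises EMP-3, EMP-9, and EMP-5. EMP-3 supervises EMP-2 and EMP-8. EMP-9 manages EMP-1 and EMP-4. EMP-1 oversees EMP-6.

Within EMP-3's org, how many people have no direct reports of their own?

2

The people in EMP-3's organization with no one reporting to them are EMP-8, EMP-2. That is 2.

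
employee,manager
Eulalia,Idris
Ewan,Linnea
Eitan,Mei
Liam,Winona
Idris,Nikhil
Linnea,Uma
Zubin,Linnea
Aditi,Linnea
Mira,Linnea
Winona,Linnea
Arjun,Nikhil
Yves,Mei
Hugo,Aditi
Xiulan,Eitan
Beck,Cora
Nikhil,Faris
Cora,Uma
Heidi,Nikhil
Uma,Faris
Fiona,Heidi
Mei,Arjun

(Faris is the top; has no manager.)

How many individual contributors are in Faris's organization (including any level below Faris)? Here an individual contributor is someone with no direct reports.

10

The people in Faris's organization with no one reporting to them are Xiulan, Yves, Fiona, Eulalia, Beck, Ewan, Liam, Mira, Hugo, Zubin. That is 10.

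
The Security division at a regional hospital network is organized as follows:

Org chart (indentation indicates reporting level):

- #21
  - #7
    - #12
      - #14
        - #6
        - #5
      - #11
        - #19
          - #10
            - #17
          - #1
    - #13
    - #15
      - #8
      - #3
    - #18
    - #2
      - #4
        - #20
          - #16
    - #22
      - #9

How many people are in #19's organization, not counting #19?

#19 directly manages #10, #1. Under #10: #17 (1). #1 has no reports. So #19's organization is 2 direct reports plus everyone under them: 2 + 1 = 3.

3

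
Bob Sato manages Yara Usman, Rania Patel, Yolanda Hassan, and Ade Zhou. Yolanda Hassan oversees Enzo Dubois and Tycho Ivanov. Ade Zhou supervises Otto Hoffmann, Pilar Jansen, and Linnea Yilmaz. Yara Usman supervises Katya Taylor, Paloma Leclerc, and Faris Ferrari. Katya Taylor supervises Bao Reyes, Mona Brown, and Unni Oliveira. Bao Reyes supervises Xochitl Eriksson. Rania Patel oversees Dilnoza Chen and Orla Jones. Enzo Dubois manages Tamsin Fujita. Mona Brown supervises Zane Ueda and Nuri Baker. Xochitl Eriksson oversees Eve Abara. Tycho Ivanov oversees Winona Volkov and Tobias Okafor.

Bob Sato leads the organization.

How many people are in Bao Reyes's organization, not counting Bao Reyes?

2

Bao Reyes directly manages Xochitl Eriksson. Under Xochitl Eriksson: Eve Abara (1). That's 2 in total.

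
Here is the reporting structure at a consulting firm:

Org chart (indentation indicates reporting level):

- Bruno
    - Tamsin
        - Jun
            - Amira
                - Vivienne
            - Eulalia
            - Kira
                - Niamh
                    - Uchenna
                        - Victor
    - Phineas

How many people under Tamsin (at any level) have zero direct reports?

The people in Tamsin's organization with no one reporting to them are Victor, Eulalia, Vivienne. That is 3.

3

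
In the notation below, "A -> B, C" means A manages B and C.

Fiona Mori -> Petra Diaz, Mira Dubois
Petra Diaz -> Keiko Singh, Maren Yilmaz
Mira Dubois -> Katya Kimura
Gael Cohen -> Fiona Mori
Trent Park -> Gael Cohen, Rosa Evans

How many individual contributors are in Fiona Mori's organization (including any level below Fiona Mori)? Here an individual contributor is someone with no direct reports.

The people in Fiona Mori's organization with no one reporting to them are Katya Kimura, Maren Yilmaz, Keiko Singh. That is 3.

3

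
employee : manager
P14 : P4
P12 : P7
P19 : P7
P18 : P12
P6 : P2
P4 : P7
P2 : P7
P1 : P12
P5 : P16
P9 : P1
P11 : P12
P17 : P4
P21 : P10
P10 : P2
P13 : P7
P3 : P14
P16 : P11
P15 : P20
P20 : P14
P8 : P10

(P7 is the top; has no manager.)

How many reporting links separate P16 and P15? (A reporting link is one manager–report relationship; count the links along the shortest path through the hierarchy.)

7

P16 is 3 levels below P7, and P15 is 4 levels below P7 (their lowest common manager). The shortest path runs up from P16 to P7 and back down to P15: 3 + 4 = 7 links.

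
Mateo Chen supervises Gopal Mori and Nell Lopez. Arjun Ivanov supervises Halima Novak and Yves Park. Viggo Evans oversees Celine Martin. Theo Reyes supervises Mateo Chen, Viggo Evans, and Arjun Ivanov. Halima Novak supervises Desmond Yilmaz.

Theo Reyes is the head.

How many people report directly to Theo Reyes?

Theo Reyes directly manages Arjun Ivanov, Mateo Chen, Viggo Evans. That is 3 direct reports.

3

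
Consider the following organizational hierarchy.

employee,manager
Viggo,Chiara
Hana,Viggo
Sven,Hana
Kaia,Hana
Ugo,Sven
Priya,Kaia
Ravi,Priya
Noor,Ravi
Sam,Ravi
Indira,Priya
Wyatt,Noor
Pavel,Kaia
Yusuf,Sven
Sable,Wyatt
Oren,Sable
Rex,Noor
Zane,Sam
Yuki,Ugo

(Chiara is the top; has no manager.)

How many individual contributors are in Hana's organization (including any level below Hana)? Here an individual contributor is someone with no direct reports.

The people in Hana's organization with no one reporting to them are Pavel, Indira, Zane, Rex, Oren, Yusuf, Yuki. That is 7.

7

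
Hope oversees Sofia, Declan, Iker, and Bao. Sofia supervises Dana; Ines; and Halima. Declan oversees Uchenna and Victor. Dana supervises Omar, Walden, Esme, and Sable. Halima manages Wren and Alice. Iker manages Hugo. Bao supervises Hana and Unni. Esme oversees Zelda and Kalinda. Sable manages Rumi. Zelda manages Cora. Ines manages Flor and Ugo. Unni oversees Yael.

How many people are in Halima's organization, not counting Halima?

2

Halima directly manages Wren, Alice. Wren has no reports. Alice has no reports. So Halima's organization is 2 direct reports plus everyone under them: 1 + 1 = 2.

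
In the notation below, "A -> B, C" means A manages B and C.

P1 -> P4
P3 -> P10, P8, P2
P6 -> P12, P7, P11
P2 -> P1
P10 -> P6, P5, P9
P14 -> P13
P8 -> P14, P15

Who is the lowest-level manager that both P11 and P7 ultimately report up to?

P6

P11's chain of managers is P6, P10, P3. P7's chain of managers is P6, P10, P3. The first manager that appears in both chains is P6.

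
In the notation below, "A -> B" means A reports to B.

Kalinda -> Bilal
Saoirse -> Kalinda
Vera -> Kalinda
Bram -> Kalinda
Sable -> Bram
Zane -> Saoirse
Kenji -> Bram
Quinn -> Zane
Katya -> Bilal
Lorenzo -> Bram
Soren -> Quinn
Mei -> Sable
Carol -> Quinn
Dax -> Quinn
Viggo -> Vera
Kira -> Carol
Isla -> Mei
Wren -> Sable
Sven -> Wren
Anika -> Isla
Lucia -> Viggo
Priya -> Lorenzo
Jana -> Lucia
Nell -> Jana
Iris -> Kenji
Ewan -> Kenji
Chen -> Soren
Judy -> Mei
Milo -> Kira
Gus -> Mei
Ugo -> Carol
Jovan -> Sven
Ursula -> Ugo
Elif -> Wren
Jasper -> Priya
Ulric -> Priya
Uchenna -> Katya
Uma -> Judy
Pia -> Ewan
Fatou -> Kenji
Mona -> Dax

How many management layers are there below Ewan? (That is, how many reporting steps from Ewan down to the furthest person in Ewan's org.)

1

The longest chain under Ewan runs Ewan → Pia, which is 1 level below Ewan.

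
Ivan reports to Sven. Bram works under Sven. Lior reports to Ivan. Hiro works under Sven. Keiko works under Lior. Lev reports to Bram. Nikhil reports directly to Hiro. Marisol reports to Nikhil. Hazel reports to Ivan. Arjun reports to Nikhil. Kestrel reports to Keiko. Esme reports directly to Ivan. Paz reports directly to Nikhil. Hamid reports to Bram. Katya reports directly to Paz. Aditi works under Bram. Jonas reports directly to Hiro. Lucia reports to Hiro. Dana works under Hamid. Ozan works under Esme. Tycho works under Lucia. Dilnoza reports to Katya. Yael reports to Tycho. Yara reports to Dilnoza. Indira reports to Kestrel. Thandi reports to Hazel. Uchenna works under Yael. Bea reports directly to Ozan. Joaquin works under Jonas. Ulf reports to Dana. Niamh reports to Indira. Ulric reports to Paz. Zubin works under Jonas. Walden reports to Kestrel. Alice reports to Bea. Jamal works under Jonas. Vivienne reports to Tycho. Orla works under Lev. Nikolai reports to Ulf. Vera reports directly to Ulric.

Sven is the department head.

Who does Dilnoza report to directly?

Dilnoza reports directly to Katya.

Katya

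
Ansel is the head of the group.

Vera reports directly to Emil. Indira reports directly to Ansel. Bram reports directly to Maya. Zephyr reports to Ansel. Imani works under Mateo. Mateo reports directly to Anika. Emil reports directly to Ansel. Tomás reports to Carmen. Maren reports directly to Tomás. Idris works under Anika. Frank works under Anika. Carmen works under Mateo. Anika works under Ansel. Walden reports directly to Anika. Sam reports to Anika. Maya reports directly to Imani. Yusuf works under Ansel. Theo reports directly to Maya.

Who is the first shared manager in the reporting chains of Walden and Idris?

Anika

Walden's chain of managers is Anika, Ansel. Idris's chain of managers is Anika, Ansel. The first manager that appears in both chains is Anika.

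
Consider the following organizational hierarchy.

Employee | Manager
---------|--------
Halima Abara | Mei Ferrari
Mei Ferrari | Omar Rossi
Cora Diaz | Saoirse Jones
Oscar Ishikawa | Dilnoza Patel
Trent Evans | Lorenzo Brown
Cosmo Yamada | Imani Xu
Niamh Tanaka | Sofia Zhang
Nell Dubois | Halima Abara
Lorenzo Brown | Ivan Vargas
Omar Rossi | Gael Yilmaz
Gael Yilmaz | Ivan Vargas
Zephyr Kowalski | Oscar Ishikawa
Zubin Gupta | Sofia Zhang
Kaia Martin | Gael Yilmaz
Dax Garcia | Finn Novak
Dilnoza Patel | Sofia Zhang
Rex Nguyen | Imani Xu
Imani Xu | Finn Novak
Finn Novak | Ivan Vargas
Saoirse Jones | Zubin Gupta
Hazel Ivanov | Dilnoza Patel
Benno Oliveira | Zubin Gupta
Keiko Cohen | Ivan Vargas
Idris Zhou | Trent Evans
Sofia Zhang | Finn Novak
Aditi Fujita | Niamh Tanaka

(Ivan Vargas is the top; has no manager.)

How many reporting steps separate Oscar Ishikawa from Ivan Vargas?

Chain from Oscar Ishikawa up to Ivan Vargas: Oscar Ishikawa → Dilnoza Patel → Sofia Zhang → Finn Novak → Ivan Vargas. That is 4 steps up, so Oscar Ishikawa is 4 levels below Ivan Vargas.

4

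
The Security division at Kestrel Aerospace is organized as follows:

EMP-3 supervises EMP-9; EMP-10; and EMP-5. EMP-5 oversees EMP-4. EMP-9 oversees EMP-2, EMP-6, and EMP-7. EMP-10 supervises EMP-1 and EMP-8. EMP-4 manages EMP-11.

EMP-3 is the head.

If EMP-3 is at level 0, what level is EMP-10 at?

Chain from EMP-10 up to EMP-3: EMP-10 → EMP-3. That is 1 step up, so EMP-10 is 1 level below EMP-3.

1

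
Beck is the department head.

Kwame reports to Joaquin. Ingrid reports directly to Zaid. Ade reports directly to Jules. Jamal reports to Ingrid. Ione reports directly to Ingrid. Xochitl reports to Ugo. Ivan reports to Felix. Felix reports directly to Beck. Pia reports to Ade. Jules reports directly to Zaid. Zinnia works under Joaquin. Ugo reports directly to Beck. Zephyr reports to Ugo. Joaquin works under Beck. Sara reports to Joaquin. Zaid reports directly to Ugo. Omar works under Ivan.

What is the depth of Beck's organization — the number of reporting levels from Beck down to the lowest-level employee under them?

5

The longest chain under Beck runs Beck → Ugo → Zaid → Jules → Ade → Pia, which is 5 levels below Beck.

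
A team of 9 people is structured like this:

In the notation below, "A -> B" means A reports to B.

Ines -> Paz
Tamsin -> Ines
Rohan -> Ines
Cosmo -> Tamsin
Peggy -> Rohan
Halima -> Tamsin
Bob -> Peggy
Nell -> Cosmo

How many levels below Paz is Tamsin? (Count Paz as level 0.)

Chain from Tamsin up to Paz: Tamsin → Ines → Paz. That is 2 steps up, so Tamsin is 2 levels below Paz.

2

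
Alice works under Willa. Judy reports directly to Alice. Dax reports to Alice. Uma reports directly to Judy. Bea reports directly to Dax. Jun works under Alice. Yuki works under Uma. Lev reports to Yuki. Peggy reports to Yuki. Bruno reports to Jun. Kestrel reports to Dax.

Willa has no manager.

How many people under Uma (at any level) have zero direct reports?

2

The people in Uma's organization with no one reporting to them are Peggy, Lev. That is 2.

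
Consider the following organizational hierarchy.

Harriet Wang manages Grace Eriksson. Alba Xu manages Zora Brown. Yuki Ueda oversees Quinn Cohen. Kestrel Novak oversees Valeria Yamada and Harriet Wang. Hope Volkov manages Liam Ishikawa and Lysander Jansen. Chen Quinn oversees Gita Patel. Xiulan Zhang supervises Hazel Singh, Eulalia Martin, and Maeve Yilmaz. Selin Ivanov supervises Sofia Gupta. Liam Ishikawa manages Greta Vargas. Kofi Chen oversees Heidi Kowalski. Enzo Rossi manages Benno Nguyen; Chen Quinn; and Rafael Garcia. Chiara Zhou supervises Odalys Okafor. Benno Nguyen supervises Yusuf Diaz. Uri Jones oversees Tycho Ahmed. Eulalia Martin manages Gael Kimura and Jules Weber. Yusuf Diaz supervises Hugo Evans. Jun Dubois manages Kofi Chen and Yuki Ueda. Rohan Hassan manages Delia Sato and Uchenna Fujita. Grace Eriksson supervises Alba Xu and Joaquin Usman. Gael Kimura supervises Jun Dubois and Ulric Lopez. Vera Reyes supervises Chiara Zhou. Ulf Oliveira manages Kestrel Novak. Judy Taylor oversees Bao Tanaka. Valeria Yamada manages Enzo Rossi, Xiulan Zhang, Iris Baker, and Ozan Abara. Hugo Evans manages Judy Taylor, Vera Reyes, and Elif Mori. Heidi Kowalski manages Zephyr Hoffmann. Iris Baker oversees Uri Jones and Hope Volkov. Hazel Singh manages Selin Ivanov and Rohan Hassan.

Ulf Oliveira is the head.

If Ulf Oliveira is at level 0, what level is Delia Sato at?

6

Chain from Delia Sato up to Ulf Oliveira: Delia Sato → Rohan Hassan → Hazel Singh → Xiulan Zhang → Valeria Yamada → Kestrel Novak → Ulf Oliveira. That is 6 steps up, so Delia Sato is 6 levels below Ulf Oliveira.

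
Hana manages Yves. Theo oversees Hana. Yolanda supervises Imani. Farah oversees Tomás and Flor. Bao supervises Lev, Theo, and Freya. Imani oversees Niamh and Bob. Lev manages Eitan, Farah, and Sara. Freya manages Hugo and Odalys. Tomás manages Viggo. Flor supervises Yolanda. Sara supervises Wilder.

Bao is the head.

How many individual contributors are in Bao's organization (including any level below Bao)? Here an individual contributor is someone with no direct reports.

The people in Bao's organization with no one reporting to them are Odalys, Hugo, Yves, Eitan, Bob, Niamh, Viggo, Wilder. That is 8.

8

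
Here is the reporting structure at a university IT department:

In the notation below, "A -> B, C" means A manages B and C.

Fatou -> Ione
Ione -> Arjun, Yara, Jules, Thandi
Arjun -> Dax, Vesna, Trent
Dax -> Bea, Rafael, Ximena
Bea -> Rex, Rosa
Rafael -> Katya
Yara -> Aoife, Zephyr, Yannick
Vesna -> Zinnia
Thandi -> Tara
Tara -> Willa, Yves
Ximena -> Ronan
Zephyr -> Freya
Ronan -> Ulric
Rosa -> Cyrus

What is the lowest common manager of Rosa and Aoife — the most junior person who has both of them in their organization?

Rosa's chain of managers is Bea, Dax, Arjun, Ione, Fatou. Aoife's chain of managers is Yara, Ione, Fatou. The first manager that appears in both chains is Ione.

Ione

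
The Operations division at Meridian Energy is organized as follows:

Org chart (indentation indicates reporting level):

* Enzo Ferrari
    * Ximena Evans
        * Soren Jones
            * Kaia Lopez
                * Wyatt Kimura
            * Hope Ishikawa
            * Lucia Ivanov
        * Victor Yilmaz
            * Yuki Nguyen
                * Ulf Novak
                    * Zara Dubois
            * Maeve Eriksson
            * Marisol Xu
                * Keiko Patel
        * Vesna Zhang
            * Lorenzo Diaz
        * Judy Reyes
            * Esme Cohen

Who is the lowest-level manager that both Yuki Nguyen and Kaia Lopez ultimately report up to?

Yuki Nguyen's chain of managers is Victor Yilmaz, Ximena Evans, Enzo Ferrari. Kaia Lopez's chain of managers is Soren Jones, Ximena Evans, Enzo Ferrari. The first manager that appears in both chains is Ximena Evans.

Ximena Evans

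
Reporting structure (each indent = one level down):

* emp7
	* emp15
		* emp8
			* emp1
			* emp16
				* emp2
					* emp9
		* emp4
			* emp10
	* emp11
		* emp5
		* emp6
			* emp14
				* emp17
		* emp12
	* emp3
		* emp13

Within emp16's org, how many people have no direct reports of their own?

The only person in emp16's organization with no one reporting to them is emp9. That is 1.

1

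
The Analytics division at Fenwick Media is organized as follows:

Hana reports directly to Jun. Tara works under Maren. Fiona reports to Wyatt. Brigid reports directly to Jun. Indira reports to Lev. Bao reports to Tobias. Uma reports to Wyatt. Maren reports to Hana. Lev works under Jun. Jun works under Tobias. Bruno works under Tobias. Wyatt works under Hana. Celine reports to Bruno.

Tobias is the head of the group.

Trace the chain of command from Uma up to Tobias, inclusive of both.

Uma -> Wyatt -> Hana -> Jun -> Tobias

Uma reports to Wyatt. Wyatt reports to Hana. Hana reports to Jun. Jun reports to Tobias. Tobias is at the top.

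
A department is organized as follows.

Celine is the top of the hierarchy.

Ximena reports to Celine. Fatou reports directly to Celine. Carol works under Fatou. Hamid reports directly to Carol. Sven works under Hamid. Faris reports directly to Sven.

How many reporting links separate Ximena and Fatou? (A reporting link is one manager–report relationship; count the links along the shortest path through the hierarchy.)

2

Ximena is 1 level below Celine, and Fatou is 1 level below Celine (their lowest common manager). The shortest path runs up from Ximena to Celine and back down to Fatou: 1 + 1 = 2 links.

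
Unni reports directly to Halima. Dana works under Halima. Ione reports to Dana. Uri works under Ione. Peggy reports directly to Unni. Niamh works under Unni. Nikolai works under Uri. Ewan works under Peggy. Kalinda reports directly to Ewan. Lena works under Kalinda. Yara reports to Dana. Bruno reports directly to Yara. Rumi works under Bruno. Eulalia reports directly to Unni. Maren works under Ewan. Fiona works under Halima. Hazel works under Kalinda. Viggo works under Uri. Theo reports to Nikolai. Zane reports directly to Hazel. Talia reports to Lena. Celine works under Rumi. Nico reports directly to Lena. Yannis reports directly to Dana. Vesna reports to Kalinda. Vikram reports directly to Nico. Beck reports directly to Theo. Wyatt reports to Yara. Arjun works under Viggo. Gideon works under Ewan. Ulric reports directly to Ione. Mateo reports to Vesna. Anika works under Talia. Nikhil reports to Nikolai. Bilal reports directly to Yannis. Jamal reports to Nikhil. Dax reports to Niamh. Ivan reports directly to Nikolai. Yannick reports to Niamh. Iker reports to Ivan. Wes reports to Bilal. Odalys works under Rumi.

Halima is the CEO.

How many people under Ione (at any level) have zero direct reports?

5

The people in Ione's organization with no one reporting to them are Ulric, Arjun, Iker, Jamal, Beck. That is 5.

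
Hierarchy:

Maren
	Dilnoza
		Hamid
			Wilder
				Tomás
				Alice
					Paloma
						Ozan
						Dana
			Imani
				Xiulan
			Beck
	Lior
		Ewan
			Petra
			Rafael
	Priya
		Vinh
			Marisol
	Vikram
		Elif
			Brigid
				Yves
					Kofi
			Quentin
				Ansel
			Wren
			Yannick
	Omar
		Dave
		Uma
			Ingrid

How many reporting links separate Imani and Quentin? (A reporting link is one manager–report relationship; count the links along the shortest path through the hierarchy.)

6

Imani is 3 levels below Maren, and Quentin is 3 levels below Maren (their lowest common manager). The shortest path runs up from Imani to Maren and back down to Quentin: 3 + 3 = 6 links.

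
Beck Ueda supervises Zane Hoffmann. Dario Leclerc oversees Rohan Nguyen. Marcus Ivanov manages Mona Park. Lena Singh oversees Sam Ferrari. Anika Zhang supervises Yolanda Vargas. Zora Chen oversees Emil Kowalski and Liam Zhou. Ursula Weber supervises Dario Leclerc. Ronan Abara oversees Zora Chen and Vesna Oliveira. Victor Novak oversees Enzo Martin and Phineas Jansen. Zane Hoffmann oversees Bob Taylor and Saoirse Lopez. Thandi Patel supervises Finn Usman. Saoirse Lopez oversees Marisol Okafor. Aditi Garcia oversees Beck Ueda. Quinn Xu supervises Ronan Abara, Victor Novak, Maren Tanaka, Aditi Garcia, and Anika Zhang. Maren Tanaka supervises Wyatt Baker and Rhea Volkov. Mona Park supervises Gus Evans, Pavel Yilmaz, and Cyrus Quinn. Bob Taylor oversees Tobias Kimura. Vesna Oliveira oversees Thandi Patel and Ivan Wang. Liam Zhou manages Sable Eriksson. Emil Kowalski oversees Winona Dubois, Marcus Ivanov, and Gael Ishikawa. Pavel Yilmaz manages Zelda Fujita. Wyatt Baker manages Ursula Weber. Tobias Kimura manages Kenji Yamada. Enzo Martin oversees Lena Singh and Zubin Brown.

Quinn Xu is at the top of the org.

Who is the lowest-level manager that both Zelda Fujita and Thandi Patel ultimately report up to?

Ronan Abara

Zelda Fujita's chain of managers is Pavel Yilmaz, Mona Park, Marcus Ivanov, Emil Kowalski, Zora Chen, Ronan Abara, Quinn Xu. Thandi Patel's chain of managers is Vesna Oliveira, Ronan Abara, Quinn Xu. The first manager that appears in both chains is Ronan Abara.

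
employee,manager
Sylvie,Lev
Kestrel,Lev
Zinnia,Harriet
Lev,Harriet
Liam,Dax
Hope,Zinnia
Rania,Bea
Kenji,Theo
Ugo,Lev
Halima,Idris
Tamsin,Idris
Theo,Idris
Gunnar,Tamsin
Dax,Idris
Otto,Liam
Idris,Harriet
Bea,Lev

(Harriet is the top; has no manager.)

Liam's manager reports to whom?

Liam reports to Dax, and Dax reports to Idris. So Liam's skip-level manager is Idris.

Idris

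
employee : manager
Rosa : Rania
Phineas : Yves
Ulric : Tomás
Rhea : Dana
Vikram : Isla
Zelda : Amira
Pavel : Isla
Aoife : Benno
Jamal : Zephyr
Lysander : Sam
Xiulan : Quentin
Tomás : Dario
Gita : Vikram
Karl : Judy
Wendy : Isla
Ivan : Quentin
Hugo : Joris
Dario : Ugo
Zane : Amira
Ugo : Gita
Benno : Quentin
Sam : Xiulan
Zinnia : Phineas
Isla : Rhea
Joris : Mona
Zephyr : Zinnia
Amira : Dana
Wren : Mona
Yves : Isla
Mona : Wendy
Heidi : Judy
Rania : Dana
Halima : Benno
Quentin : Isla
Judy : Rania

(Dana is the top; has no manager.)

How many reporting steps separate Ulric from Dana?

8

Chain from Ulric up to Dana: Ulric → Tomás → Dario → Ugo → Gita → Vikram → Isla → Rhea → Dana. That is 8 steps up, so Ulric is 8 levels below Dana.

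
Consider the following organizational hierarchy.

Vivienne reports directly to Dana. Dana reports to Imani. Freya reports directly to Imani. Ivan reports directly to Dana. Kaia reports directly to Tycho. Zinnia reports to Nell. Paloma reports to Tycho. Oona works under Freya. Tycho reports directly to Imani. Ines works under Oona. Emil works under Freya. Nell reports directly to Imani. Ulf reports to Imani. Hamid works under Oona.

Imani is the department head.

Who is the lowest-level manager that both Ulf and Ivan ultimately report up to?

Ulf's chain of managers is Imani. Ivan's chain of managers is Dana, Imani. The first manager that appears in both chains is Imani.

Imani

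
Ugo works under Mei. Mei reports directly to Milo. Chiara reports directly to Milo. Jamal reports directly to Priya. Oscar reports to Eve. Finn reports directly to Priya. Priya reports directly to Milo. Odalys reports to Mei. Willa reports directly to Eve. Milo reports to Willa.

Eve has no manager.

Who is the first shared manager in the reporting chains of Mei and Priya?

Milo

Mei's chain of managers is Milo, Willa, Eve. Priya's chain of managers is Milo, Willa, Eve. The first manager that appears in both chains is Milo.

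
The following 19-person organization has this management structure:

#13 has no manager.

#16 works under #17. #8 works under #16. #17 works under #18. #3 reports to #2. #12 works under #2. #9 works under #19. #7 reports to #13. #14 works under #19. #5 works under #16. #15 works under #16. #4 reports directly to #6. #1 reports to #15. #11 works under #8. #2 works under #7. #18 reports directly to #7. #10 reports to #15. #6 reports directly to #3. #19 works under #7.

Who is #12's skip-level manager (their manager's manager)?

#7

#12 reports to #2, and #2 reports to #7. So #12's skip-level manager is #7.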